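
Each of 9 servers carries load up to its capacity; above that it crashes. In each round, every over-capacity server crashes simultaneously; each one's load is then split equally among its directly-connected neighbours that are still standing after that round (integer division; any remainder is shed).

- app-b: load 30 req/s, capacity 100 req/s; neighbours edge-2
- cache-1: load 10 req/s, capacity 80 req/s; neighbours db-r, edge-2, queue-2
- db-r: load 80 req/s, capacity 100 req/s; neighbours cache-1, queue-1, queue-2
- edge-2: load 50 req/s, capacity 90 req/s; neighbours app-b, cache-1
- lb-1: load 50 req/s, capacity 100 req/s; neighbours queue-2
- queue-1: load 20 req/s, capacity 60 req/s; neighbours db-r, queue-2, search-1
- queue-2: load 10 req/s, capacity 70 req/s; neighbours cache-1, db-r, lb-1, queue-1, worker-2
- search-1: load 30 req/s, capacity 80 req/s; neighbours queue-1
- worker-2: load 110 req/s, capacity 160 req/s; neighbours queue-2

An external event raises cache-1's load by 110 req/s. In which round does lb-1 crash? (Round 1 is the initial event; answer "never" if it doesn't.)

4

Round 1 — cache-1 at 120 > 80. cache-1 crashes.
  cache-1 sheds 120 req/s to db-r, edge-2, queue-2: 40 each.
    db-r: 80+40 = 120 > 100
    edge-2: 50+40 = 90 ≤ 90
    queue-2: 10+40 = 50 ≤ 70
Round 2 — db-r crashes.
  db-r sheds 120 req/s to queue-1, queue-2: 60 each.
    queue-1: 20+60 = 80 > 60
    queue-2: 50+60 = 110 > 70
Round 3 — queue-1, queue-2 crash.
  queue-1 sheds 80 req/s to search-1: 80 each.
    search-1: 30+80 = 110 > 80
  queue-2 sheds 110 req/s to lb-1, worker-2: 55 each.
    lb-1: 50+55 = 105 > 100
    worker-2: 110+55 = 165 > 160
Round 4 — lb-1, search-1, worker-2 crash.
  lb-1 sheds 105 req/s: no online neighbours, lost.
  search-1 sheds 110 req/s: no online neighbours, lost.
  worker-2 sheds 165 req/s: no online neighbours, lost.
No further crashes.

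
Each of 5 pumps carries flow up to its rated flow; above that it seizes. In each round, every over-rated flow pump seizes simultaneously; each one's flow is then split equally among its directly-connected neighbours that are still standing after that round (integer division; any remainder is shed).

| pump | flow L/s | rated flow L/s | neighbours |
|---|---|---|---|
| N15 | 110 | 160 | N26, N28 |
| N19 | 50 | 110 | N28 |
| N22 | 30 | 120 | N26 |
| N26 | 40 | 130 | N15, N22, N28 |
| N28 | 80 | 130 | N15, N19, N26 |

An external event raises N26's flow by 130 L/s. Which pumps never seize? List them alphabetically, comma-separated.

N22

Round 1 — N26 at 170 > 130. N26 seizes.
  N26 sheds 170 L/s to N15, N22, N28: 56 each (2 lost).
    N15: 110+56 = 166 > 160
    N22: 30+56 = 86 ≤ 120
    N28: 80+56 = 136 > 130
Round 2 — N15, N28 seize.
  N15 sheds 166 L/s: no online neighbours, lost.
  N28 sheds 136 L/s to N19: 136 each.
    N19: 50+136 = 186 > 110
Round 3 — N19 seizes.
  N19 sheds 186 L/s: no online neighbours, lost.
No further seizures.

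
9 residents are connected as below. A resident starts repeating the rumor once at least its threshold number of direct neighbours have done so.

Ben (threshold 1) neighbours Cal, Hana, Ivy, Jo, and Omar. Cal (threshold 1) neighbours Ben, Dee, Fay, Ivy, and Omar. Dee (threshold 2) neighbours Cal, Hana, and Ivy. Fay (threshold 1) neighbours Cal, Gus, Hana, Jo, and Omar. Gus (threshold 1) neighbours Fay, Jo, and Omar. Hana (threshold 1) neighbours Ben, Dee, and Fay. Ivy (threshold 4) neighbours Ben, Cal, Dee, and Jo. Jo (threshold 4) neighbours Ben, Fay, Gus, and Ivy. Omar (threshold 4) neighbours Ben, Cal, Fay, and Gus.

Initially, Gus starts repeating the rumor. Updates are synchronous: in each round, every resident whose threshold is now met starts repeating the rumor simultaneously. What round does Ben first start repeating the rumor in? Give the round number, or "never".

Round 1 — Gus starts repeating the rumor (initial).
Round 2 — checking thresholds:
  Fay: 1 of 5 neighbours ≥ 1, starts repeating the rumor.
  Jo: 1 of 4 neighbours < 4, holds.
  Omar: 1 of 4 neighbours < 4, holds.
Round 3 — checking thresholds:
  Cal: 1 of 5 neighbours ≥ 1, starts repeating the rumor.
  Hana: 1 of 3 neighbours ≥ 1, starts repeating the rumor.
  Jo: 2 of 4 neighbours < 4, holds.
  Omar: 2 of 4 neighbours < 4, holds.
Round 4 — checking thresholds:
  Ben: 2 of 5 neighbours ≥ 1, starts repeating the rumor.
  Dee: 2 of 3 neighbours ≥ 2, starts repeating the rumor.
  Ivy: 1 of 4 neighbours < 4, holds.
  Jo: 2 of 4 neighbours < 4, holds.
  Omar: 3 of 4 neighbours < 4, holds.
Round 5 — checking thresholds:
  Ivy: 3 of 4 neighbours < 4, holds.
  Jo: 3 of 4 neighbours < 4, holds.
  Omar: 4 of 4 neighbours ≥ 4, starts repeating the rumor.
Round 6 — no new spreads; cascade stops.

4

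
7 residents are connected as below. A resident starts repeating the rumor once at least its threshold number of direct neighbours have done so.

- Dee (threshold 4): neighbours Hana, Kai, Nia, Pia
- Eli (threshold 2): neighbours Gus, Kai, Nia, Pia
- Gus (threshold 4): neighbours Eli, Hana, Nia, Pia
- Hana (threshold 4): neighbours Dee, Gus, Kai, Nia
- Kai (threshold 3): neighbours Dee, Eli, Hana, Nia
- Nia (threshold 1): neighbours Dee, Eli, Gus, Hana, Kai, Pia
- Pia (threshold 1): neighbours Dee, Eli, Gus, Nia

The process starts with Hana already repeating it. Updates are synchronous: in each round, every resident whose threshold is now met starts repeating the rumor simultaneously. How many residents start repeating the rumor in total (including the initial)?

7

Round 1 — Hana starts repeating the rumor (initial).
Round 2 — checking thresholds:
  Dee: 1 of 4 neighbours < 4, not yet.
  Gus: 1 of 4 neighbours < 4, not yet.
  Kai: 1 of 4 neighbours < 3, not yet.
  Nia: 1 of 6 neighbours ≥ 1, starts repeating the rumor.
Round 3 — checking thresholds:
  Dee: 2 of 4 neighbours < 4, not yet.
  Eli: 1 of 4 neighbours < 2, not yet.
  Gus: 2 of 4 neighbours < 4, not yet.
  Kai: 2 of 4 neighbours < 3, not yet.
  Pia: 1 of 4 neighbours ≥ 1, starts repeating the rumor.
Round 4 — checking thresholds:
  Dee: 3 of 4 neighbours < 4, not yet.
  Eli: 2 of 4 neighbours ≥ 2, starts repeating the rumor.
  Gus: 3 of 4 neighbours < 4, not yet.
  Kai: 2 of 4 neighbours < 3, not yet.
Round 5 — checking thresholds:
  Dee: 3 of 4 neighbours < 4, not yet.
  Gus: 4 of 4 neighbours ≥ 4, starts repeating the rumor.
  Kai: 3 of 4 neighbours ≥ 3, starts repeating the rumor.
Round 6 — checking thresholds:
  Dee: 4 of 4 neighbours ≥ 4, starts repeating the rumor.
Round 7 — no new spreads; cascade stops.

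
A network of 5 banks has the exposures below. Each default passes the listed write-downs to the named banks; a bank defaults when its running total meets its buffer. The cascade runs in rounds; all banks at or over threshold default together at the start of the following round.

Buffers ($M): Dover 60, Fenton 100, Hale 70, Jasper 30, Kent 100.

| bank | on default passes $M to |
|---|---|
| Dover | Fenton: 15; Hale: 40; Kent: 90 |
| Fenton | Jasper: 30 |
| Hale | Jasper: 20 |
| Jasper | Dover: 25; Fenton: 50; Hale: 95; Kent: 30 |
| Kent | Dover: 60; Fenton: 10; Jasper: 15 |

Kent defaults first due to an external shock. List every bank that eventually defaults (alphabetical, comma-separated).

Dover, Kent

Round 1 — Kent defaults (initial).
  Dover: +60 → 60 ≥ 60
  Fenton: +10 → 10 < 100
  Jasper: +15 → 15 < 30
Round 2 — Dover defaults.
  Fenton: +15 → 25 < 100
  Hale: +40 → 40 < 70
No further defaults.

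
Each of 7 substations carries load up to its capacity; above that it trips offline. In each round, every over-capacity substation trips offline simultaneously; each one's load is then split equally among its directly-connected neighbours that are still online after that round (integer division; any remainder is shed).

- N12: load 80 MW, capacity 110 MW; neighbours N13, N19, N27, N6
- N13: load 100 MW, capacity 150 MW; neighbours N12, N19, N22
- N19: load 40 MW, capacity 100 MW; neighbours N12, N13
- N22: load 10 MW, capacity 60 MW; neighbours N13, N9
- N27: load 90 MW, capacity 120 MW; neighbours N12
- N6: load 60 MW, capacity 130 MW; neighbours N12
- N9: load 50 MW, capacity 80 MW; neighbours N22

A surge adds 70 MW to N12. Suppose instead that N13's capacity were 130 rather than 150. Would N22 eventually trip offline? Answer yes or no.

yes

With N13's capacity at 130:
Round 1 — N12 at 150 > 110. N12 trips offline.
  N12 sheds 150 MW to N13, N19, N27, N6: 37 each (2 lost).
    N13: 100+37 = 137 > 130
    N19: 40+37 = 77 ≤ 100
    N27: 90+37 = 127 > 120
    N6: 60+37 = 97 ≤ 130
Round 2 — N13, N27 trip offline.
  N13 sheds 137 MW to N19, N22: 68 each (1 lost).
    N19: 77+68 = 145 > 100
    N22: 10+68 = 78 > 60
  N27 sheds 127 MW: no online neighbours, lost.
Round 3 — N19, N22 trip offline.
  N19 sheds 145 MW: no online neighbours, lost.
  N22 sheds 78 MW to N9: 78 each.
    N9: 50+78 = 128 > 80
Round 4 — N9 trips offline.
  N9 sheds 128 MW: no online neighbours, lost.
No further trips.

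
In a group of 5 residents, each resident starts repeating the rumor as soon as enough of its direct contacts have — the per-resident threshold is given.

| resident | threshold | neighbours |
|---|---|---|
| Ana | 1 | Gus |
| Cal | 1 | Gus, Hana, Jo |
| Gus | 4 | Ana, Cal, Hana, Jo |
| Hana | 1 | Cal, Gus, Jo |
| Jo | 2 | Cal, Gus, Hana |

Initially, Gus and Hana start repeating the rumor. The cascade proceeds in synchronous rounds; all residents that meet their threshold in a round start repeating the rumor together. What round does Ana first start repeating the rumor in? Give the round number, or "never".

2

Round 1 — Gus, Hana start repeating the rumor (initial).
Round 2 — checking thresholds:
  Ana: 1 of 1 neighbours ≥ 1, starts repeating the rumor.
  Cal: 2 of 3 neighbours ≥ 1, starts repeating the rumor.
  Jo: 2 of 3 neighbours ≥ 2, starts repeating the rumor.
Round 3 — no new spreads; cascade stops.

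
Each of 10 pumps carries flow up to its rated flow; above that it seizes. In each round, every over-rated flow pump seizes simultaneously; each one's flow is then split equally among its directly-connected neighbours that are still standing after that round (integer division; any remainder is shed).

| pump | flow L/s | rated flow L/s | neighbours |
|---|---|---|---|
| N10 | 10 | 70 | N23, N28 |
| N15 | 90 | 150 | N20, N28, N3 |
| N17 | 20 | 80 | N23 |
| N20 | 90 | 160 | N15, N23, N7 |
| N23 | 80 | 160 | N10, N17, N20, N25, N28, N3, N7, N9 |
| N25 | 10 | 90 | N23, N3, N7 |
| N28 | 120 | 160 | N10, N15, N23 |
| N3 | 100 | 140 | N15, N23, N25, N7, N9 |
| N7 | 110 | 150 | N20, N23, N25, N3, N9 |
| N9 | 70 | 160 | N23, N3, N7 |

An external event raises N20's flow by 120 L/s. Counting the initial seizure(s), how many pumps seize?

Round 1 — N20 at 210 > 160. N20 seizes.
  N20 sheds 210 L/s to N15, N23, N7: 70 each.
    N15: 90+70 = 160 > 150
    N23: 80+70 = 150 ≤ 160
    N7: 110+70 = 180 > 150
Round 2 — N15, N7 seize.
  N15 sheds 160 L/s to N28, N3: 80 each.
    N28: 120+80 = 200 > 160
    N3: 100+80 = 180 > 140
  N7 sheds 180 L/s to N23, N25, N3, N9: 45 each.
    N23: 150+45 = 195 > 160
    N25: 10+45 = 55 ≤ 90
    N3: 180+45 = 225 > 140
    N9: 70+45 = 115 ≤ 160
Round 3 — N23, N28, N3 seize.
  N23 sheds 195 L/s to N10, N17, N25, N9: 48 each (3 lost).
    N10: 10+48 = 58 ≤ 70
    N17: 20+48 = 68 ≤ 80
    N25: 55+48 = 103 > 90
    N9: 115+48 = 163 > 160
  N28 sheds 200 L/s to N10: 200 each.
    N10: 58+200 = 258 > 70
  N3 sheds 225 L/s to N25, N9: 112 each (1 lost).
    N25: 103+112 = 215 > 90
    N9: 163+112 = 275 > 160
Round 4 — N10, N25, N9 seize.
  N10 sheds 258 L/s: no online neighbours, lost.
  N25 sheds 215 L/s: no online neighbours, lost.
  N9 sheds 275 L/s: no online neighbours, lost.
No further seizures.

9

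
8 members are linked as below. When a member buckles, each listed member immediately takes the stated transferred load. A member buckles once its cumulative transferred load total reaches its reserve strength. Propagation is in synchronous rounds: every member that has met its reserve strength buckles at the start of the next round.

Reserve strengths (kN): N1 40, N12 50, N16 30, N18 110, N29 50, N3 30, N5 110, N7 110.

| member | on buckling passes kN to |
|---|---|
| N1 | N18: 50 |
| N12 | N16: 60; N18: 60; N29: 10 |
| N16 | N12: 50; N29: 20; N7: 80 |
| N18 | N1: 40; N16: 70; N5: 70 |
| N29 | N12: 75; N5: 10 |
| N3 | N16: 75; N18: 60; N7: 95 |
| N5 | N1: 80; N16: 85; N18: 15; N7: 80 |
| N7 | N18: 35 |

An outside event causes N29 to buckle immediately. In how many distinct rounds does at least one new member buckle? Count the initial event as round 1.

Round 1 — N29 buckles (initial).
  N12: +75 → 75 ≥ 50
  N5: +10 → 10 < 110
Round 2 — N12 buckles.
  N16: +60 → 60 ≥ 30
  N18: +60 → 60 < 110
Round 3 — N16 buckles.
  N7: +80 → 80 < 110
No further bucklings.

3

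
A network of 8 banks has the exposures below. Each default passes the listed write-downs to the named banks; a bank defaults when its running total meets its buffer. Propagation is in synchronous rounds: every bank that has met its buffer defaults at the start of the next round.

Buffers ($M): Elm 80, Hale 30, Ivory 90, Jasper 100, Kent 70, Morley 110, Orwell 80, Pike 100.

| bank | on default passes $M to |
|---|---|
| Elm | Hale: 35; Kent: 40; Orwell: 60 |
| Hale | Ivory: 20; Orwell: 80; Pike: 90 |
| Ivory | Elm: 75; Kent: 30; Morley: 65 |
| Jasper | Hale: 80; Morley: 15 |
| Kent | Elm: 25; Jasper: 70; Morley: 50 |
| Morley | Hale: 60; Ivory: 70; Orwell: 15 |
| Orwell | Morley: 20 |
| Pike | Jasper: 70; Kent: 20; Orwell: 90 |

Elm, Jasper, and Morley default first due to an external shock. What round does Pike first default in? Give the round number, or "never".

never

Round 1 — Elm, Jasper, Morley default (initial).
  Hale: +35+80+60 → 175 ≥ 30
  Ivory: +70 → 70 < 90
  Kent: +40 → 40 < 70
  Orwell: +60+15 → 75 < 80
Round 2 — Hale defaults.
  Ivory: +20 → 90 ≥ 90
  Orwell: +80 → 155 ≥ 80
  Pike: +90 → 90 < 100
Round 3 — Ivory, Orwell default.
  Kent: +30 → 70 ≥ 70
Round 4 — Kent defaults.
No further defaults.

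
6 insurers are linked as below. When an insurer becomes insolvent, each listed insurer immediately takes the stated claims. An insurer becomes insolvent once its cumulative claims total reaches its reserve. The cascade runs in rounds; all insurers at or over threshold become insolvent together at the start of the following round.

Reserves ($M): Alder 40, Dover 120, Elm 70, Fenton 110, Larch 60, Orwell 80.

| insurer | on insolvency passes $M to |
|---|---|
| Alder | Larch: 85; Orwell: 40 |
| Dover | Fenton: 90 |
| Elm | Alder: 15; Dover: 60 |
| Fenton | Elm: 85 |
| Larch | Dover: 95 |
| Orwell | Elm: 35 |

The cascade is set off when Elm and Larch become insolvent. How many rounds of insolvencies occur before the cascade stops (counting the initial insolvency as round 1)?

2

Round 1 — Elm, Larch become insolvent (initial).
  Alder: +15 → 15 < 40
  Dover: +60+95 → 155 ≥ 120
Round 2 — Dover becomes insolvent.
  Fenton: +90 → 90 < 110
No further insolvencies.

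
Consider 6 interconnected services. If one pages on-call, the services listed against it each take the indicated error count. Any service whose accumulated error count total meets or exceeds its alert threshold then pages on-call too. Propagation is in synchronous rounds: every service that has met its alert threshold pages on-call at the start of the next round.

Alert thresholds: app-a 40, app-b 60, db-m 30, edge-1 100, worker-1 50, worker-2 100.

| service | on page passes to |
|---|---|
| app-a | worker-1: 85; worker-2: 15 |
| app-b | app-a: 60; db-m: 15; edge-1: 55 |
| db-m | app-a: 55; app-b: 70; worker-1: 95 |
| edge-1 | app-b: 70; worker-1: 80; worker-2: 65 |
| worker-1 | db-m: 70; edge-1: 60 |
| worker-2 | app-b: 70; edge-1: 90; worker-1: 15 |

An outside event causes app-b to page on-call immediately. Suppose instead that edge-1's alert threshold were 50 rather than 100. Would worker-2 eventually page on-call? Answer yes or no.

With edge-1's alert threshold at 50:
Round 1 — app-b pages on-call (initial).
  app-a: +60 → 60 ≥ 40
  db-m: +15 → 15 < 30
  edge-1: +55 → 55 ≥ 50
Round 2 — app-a, edge-1 page on-call.
  worker-1: +85+80 → 165 ≥ 50
  worker-2: +15+65 → 80 < 100
Round 3 — worker-1 pages on-call.
  db-m: +70 → 85 ≥ 30
Round 4 — db-m pages on-call.
No further pages.

no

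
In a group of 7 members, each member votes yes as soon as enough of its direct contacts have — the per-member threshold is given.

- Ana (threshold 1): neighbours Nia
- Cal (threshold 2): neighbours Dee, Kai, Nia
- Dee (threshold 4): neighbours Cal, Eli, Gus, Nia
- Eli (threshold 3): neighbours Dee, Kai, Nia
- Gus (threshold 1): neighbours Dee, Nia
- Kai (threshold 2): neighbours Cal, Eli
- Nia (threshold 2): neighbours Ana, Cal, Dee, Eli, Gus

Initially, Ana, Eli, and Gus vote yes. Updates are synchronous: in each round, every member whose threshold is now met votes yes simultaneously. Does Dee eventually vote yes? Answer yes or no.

no

Round 1 — Ana, Eli, Gus vote yes (initial).
Round 2 — checking thresholds:
  Dee: 2 of 4 neighbours < 4, below threshold.
  Kai: 1 of 2 neighbours < 2, below threshold.
  Nia: 3 of 5 neighbours ≥ 2, votes yes.
Round 3 — no new yes votes; cascade stops.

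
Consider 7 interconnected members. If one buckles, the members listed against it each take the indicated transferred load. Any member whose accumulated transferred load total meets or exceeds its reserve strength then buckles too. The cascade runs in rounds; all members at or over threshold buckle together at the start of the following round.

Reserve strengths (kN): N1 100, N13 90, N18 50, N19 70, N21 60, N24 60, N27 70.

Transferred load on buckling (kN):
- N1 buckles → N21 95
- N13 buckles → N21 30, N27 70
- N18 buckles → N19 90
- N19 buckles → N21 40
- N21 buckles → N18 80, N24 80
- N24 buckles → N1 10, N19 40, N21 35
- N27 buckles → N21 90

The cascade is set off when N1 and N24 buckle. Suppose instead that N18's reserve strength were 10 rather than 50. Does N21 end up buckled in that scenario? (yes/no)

yes

With N18's reserve strength at 10:
Round 1 — N1, N24 buckle (initial).
  N19: +40 → 40 < 70
  N21: +95+35 → 130 ≥ 60
Round 2 — N21 buckles.
  N18: +80 → 80 ≥ 10
Round 3 — N18 buckles.
  N19: +90 → 130 ≥ 70
Round 4 — N19 buckles.
No further bucklings.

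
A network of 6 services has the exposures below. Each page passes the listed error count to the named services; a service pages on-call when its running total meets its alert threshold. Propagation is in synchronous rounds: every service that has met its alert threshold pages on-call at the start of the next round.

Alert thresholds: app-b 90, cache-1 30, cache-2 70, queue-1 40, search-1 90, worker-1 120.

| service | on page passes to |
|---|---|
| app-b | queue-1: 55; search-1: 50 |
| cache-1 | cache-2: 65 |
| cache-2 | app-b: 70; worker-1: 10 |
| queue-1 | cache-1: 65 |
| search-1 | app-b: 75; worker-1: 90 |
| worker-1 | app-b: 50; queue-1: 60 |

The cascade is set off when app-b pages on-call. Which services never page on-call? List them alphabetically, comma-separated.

cache-2, search-1, worker-1

Round 1 — app-b pages on-call (initial).
  queue-1: +55 → 55 ≥ 40
  search-1: +50 → 50 < 90
Round 2 — queue-1 pages on-call.
  cache-1: +65 → 65 ≥ 30
Round 3 — cache-1 pages on-call.
  cache-2: +65 → 65 < 70
No further pages.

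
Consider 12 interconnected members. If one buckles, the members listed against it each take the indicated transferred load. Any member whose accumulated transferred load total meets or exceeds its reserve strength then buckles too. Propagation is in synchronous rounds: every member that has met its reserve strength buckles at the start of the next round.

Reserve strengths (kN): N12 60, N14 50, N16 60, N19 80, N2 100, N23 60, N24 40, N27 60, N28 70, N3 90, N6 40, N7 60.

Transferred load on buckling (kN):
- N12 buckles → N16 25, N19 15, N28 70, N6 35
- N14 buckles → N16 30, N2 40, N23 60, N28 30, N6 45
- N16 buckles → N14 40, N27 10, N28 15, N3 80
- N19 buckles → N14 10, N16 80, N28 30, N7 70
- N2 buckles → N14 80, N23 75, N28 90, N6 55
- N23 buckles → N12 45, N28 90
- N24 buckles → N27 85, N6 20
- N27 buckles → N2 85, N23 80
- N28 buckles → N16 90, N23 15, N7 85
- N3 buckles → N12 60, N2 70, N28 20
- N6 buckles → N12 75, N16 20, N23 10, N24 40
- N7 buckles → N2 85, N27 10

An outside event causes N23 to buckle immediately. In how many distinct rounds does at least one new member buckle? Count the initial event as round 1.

3

Round 1 — N23 buckles (initial).
  N12: +45 → 45 < 60
  N28: +90 → 90 ≥ 70
Round 2 — N28 buckles.
  N16: +90 → 90 ≥ 60
  N7: +85 → 85 ≥ 60
Round 3 — N16, N7 buckle.
  N14: +40 → 40 < 50
  N2: +85 → 85 < 100
  N27: +10+10 → 20 < 60
  N3: +80 → 80 < 90
No further bucklings.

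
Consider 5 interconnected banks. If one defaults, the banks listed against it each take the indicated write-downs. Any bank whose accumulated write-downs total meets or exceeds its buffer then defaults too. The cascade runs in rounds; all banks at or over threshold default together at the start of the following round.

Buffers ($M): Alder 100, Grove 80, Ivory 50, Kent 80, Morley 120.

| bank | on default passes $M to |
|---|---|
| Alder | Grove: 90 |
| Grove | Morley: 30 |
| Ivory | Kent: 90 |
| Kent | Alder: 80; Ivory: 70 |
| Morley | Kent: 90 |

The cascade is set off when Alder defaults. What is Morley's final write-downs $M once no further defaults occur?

30

Round 1 — Alder defaults (initial).
  Grove: +90 → 90 ≥ 80
Round 2 — Grove defaults.
  Morley: +30 → 30 < 120
No further defaults.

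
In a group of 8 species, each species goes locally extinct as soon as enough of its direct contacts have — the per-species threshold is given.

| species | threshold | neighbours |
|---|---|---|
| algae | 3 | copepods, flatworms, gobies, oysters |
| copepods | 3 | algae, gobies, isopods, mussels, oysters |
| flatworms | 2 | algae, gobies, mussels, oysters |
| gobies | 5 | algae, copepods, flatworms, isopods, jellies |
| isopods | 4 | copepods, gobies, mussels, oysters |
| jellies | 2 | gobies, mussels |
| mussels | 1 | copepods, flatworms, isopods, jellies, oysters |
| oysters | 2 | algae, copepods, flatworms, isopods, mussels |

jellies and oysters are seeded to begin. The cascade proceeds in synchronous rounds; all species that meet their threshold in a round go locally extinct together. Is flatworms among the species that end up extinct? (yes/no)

Round 1 — jellies, oysters go locally extinct (initial).
Round 2 — checking thresholds:
  algae: 1 of 4 neighbours < 3, not yet.
  copepods: 1 of 5 neighbours < 3, not yet.
  flatworms: 1 of 4 neighbours < 2, not yet.
  gobies: 1 of 5 neighbours < 5, not yet.
  isopods: 1 of 4 neighbours < 4, not yet.
  mussels: 2 of 5 neighbours ≥ 1, goes locally extinct.
Round 3 — checking thresholds:
  algae: 1 of 4 neighbours < 3, not yet.
  copepods: 2 of 5 neighbours < 3, not yet.
  flatworms: 2 of 4 neighbours ≥ 2, goes locally extinct.
  gobies: 1 of 5 neighbours < 5, not yet.
  isopods: 2 of 4 neighbours < 4, not yet.
Round 4 — no new extinctions; cascade stops.

yes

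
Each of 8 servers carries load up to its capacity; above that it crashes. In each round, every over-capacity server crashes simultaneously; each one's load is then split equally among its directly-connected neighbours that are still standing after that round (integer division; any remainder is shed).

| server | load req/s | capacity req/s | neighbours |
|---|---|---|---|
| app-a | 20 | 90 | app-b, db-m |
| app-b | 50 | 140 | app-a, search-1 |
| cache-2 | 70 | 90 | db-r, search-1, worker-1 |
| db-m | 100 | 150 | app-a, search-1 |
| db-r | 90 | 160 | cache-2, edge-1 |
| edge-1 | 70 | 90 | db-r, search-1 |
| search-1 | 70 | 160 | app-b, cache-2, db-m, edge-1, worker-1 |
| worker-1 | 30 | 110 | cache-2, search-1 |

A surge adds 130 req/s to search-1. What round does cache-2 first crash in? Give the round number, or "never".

Round 1 — search-1 at 200 > 160. search-1 crashes.
  search-1 sheds 200 req/s to app-b, cache-2, db-m, edge-1, worker-1: 40 each.
    app-b: 50+40 = 90 ≤ 140
    cache-2: 70+40 = 110 > 90
    db-m: 100+40 = 140 ≤ 150
    edge-1: 70+40 = 110 > 90
    worker-1: 30+40 = 70 ≤ 110
Round 2 — cache-2, edge-1 crash.
  cache-2 sheds 110 req/s to db-r, worker-1: 55 each.
    db-r: 90+55 = 145 ≤ 160
    worker-1: 70+55 = 125 > 110
  edge-1 sheds 110 req/s to db-r: 110 each.
    db-r: 145+110 = 255 > 160
Round 3 — db-r, worker-1 crash.
  db-r sheds 255 req/s: no online neighbours, lost.
  worker-1 sheds 125 req/s: no online neighbours, lost.
No further crashes.

2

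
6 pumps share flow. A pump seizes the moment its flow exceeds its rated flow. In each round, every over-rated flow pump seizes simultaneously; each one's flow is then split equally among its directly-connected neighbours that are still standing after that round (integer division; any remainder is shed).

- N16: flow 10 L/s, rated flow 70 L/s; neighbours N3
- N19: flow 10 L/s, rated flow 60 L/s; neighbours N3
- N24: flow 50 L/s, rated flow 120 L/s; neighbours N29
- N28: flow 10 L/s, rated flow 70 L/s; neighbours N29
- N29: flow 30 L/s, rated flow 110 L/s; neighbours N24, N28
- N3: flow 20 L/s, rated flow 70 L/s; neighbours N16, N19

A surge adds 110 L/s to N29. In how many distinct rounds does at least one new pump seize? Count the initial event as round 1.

2

Round 1 — N29 at 140 > 110. N29 seizes.
  N29 sheds 140 L/s to N24, N28: 70 each.
    N24: 50+70 = 120 ≤ 120
    N28: 10+70 = 80 > 70
Round 2 — N28 seizes.
  N28 sheds 80 L/s: no online neighbours, lost.
No further seizures.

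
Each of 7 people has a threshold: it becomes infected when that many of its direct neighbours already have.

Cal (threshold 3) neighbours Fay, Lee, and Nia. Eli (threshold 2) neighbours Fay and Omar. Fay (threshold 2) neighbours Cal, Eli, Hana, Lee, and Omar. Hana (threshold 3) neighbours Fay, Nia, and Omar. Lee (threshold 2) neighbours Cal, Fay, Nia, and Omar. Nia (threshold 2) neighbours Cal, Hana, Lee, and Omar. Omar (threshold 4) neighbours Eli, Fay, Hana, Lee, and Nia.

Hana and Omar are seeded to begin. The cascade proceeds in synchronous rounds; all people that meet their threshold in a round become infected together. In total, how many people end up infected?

7

Round 1 — Hana, Omar become infected (initial).
Round 2 — checking thresholds:
  Eli: 1 of 2 neighbours < 2, not yet.
  Fay: 2 of 5 neighbours ≥ 2, becomes infected.
  Lee: 1 of 4 neighbours < 2, not yet.
  Nia: 2 of 4 neighbours ≥ 2, becomes infected.
Round 3 — checking thresholds:
  Cal: 2 of 3 neighbours < 3, not yet.
  Eli: 2 of 2 neighbours ≥ 2, becomes infected.
  Lee: 3 of 4 neighbours ≥ 2, becomes infected.
Round 4 — checking thresholds:
  Cal: 3 of 3 neighbours ≥ 3, becomes infected.
Round 5 — no new infections; cascade stops.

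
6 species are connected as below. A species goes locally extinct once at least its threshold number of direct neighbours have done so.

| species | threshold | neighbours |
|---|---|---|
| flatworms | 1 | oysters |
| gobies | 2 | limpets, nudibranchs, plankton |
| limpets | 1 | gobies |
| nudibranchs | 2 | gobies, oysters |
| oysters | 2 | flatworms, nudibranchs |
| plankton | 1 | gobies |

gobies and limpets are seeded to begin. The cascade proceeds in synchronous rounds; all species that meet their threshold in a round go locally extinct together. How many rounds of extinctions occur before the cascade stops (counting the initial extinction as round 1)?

Round 1 — gobies, limpets go locally extinct (initial).
Round 2 — checking thresholds:
  nudibranchs: 1 of 2 neighbours < 2, holds.
  plankton: 1 of 1 neighbours ≥ 1, goes locally extinct.
Round 3 — no new extinctions; cascade stops.

2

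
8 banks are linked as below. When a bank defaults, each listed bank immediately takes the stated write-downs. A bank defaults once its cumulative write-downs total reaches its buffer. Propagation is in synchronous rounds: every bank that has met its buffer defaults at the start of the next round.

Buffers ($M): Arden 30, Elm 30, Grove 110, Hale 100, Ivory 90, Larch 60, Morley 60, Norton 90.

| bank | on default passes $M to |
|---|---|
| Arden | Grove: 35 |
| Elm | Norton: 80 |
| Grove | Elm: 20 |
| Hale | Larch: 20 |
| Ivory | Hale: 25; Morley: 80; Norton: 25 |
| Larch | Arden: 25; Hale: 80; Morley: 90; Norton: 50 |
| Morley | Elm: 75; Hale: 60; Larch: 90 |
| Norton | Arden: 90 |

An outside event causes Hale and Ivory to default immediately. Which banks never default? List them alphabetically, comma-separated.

Grove

Round 1 — Hale, Ivory default (initial).
  Larch: +20 → 20 < 60
  Morley: +80 → 80 ≥ 60
  Norton: +25 → 25 < 90
Round 2 — Morley defaults.
  Elm: +75 → 75 ≥ 30
  Larch: +90 → 110 ≥ 60
Round 3 — Elm, Larch default.
  Arden: +25 → 25 < 30
  Norton: +80+50 → 155 ≥ 90
Round 4 — Norton defaults.
  Arden: +90 → 115 ≥ 30
Round 5 — Arden defaults.
  Grove: +35 → 35 < 110
No further defaults.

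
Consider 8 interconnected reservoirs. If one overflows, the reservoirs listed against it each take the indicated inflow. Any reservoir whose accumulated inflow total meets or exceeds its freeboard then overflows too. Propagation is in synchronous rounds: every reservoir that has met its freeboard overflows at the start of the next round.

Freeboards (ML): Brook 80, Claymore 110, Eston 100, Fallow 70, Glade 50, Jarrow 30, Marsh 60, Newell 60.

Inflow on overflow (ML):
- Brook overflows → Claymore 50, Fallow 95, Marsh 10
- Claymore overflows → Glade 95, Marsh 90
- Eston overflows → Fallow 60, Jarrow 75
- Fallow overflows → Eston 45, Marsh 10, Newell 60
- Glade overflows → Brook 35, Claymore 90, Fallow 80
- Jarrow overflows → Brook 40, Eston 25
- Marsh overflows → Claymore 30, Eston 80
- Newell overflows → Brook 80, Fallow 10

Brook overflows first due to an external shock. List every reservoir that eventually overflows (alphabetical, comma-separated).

Round 1 — Brook overflows (initial).
  Claymore: +50 → 50 < 110
  Fallow: +95 → 95 ≥ 70
  Marsh: +10 → 10 < 60
Round 2 — Fallow overflows.
  Eston: +45 → 45 < 100
  Marsh: +10 → 20 < 60
  Newell: +60 → 60 ≥ 60
Round 3 — Newell overflows.
No further overflows.

Brook, Fallow, Newell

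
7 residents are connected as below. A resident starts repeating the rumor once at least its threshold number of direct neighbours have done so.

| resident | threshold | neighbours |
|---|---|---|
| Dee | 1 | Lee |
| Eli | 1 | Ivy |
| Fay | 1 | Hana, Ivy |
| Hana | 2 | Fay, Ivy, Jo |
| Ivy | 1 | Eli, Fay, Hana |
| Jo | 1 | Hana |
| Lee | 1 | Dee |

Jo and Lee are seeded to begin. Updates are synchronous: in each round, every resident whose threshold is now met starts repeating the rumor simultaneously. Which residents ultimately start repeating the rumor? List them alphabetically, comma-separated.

Round 1 — Jo, Lee start repeating the rumor (initial).
Round 2 — checking thresholds:
  Dee: 1 of 1 neighbours ≥ 1, starts repeating the rumor.
  Hana: 1 of 3 neighbours < 2, holds.
Round 3 — no new spreads; cascade stops.

Dee, Jo, Lee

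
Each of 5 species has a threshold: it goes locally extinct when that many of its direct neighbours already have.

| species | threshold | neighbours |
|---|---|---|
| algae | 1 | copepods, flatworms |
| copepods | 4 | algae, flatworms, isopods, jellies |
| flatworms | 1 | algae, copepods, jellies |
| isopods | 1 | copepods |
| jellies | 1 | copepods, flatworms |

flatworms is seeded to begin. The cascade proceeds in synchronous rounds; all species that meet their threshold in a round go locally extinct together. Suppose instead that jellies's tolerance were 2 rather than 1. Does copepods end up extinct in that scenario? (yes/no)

With jellies's tolerance at 2:
Round 1 — flatworms goes locally extinct (initial).
Round 2 — checking thresholds:
  algae: 1 of 2 neighbours ≥ 1, goes locally extinct.
  copepods: 1 of 4 neighbours < 4, holds.
  jellies: 1 of 2 neighbours < 2, holds.
Round 3 — no new extinctions; cascade stops.

no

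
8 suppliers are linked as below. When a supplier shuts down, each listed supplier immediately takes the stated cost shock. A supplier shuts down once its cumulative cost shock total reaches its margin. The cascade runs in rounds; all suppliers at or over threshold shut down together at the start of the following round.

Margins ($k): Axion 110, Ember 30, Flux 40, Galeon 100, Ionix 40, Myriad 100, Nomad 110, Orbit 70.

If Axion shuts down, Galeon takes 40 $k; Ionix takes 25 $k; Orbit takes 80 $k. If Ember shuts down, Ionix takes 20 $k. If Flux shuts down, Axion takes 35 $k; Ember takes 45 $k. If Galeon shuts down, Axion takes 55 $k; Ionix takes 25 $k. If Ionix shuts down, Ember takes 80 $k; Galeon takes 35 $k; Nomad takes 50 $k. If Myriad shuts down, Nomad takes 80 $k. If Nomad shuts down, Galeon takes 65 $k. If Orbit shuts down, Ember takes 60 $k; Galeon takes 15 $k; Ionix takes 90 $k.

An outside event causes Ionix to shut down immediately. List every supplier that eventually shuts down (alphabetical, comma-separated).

Ember, Ionix

Round 1 — Ionix shuts down (initial).
  Ember: +80 → 80 ≥ 30
  Galeon: +35 → 35 < 100
  Nomad: +50 → 50 < 110
Round 2 — Ember shuts down.
No further shutdowns.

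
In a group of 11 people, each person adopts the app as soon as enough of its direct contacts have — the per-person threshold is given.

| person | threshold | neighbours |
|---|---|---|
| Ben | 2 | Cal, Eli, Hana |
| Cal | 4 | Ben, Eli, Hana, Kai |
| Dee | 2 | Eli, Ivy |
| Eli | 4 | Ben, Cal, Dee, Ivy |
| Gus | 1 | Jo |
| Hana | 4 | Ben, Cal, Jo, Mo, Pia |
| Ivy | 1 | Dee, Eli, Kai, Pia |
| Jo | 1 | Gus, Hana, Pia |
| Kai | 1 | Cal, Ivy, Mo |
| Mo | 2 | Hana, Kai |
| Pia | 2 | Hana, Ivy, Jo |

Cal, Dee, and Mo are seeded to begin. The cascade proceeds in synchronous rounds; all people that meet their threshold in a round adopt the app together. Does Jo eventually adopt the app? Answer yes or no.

no

Round 1 — Cal, Dee, Mo adopt the app (initial).
Round 2 — checking thresholds:
  Ben: 1 of 3 neighbours < 2, below threshold.
  Eli: 2 of 4 neighbours < 4, below threshold.
  Hana: 2 of 5 neighbours < 4, below threshold.
  Ivy: 1 of 4 neighbours ≥ 1, adopts the app.
  Kai: 2 of 3 neighbours ≥ 1, adopts the app.
Round 3 — no new adoptions; cascade stops.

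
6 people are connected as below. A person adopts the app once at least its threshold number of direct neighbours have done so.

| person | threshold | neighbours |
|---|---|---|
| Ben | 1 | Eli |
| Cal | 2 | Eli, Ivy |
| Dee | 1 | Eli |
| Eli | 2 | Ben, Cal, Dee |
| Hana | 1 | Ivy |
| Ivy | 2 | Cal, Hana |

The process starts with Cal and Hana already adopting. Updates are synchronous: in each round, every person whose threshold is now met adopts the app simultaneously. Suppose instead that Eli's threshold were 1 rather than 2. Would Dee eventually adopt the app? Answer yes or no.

yes

With Eli's threshold at 1:
Round 1 — Cal, Hana adopt the app (initial).
Round 2 — checking thresholds:
  Eli: 1 of 3 neighbours ≥ 1, adopts the app.
  Ivy: 2 of 2 neighbours ≥ 2, adopts the app.
Round 3 — checking thresholds:
  Ben: 1 of 1 neighbours ≥ 1, adopts the app.
  Dee: 1 of 1 neighbours ≥ 1, adopts the app.
Round 4 — no new adoptions; cascade stops.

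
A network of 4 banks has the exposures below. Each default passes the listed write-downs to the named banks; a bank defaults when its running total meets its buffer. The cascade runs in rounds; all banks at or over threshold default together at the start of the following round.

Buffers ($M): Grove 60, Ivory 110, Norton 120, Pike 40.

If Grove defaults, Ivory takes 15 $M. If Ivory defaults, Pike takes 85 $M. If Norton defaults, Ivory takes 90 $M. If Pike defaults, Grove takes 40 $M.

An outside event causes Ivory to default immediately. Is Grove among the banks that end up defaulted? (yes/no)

Round 1 — Ivory defaults (initial).
  Pike: +85 → 85 ≥ 40
Round 2 — Pike defaults.
  Grove: +40 → 40 < 60
No further defaults.

no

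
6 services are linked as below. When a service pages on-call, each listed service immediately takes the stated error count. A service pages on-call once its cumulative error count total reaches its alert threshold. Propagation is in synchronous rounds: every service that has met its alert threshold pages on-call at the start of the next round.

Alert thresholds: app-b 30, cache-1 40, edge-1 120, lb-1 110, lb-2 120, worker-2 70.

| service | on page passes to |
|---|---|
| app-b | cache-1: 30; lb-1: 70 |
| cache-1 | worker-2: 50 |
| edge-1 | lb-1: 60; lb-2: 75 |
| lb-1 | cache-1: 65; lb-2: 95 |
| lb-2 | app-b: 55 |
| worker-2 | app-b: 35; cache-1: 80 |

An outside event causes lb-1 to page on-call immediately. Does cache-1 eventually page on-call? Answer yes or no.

Round 1 — lb-1 pages on-call (initial).
  cache-1: +65 → 65 ≥ 40
  lb-2: +95 → 95 < 120
Round 2 — cache-1 pages on-call.
  worker-2: +50 → 50 < 70
No further pages.

yes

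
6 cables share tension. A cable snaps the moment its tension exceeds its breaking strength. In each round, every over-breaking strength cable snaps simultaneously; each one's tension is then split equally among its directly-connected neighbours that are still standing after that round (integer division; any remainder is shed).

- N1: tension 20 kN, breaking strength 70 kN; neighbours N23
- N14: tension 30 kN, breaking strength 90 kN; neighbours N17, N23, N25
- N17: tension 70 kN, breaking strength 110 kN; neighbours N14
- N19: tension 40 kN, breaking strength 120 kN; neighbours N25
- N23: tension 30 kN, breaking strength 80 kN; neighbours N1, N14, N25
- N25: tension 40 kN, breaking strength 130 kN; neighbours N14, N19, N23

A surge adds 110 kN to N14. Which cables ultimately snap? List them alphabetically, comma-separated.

Round 1 — N14 at 140 > 90. N14 snaps.
  N14 sheds 140 kN to N17, N23, N25: 46 each (2 lost).
    N17: 70+46 = 116 > 110
    N23: 30+46 = 76 ≤ 80
    N25: 40+46 = 86 ≤ 130
Round 2 — N17 snaps.
  N17 sheds 116 kN: no online neighbours, lost.
No further breaks.

N14, N17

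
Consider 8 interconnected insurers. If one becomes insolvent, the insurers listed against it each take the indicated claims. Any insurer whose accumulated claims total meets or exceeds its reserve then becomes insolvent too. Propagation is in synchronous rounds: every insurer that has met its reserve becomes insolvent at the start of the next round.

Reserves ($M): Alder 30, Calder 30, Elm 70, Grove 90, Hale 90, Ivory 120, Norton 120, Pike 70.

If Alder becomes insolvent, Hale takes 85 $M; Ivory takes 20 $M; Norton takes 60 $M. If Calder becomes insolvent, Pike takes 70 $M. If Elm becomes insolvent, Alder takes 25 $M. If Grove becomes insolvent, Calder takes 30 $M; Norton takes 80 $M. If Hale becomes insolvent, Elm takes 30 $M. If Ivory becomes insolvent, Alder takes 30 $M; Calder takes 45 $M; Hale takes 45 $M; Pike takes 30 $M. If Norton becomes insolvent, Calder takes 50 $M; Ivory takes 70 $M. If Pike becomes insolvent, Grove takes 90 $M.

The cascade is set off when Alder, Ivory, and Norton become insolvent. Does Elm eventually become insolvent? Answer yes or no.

no

Round 1 — Alder, Ivory, Norton become insolvent (initial).
  Calder: +45+50 → 95 ≥ 30
  Hale: +85+45 → 130 ≥ 90
  Pike: +30 → 30 < 70
Round 2 — Calder, Hale become insolvent.
  Elm: +30 → 30 < 70
  Pike: +70 → 100 ≥ 70
Round 3 — Pike becomes insolvent.
  Grove: +90 → 90 ≥ 90
Round 4 — Grove becomes insolvent.
No further insolvencies.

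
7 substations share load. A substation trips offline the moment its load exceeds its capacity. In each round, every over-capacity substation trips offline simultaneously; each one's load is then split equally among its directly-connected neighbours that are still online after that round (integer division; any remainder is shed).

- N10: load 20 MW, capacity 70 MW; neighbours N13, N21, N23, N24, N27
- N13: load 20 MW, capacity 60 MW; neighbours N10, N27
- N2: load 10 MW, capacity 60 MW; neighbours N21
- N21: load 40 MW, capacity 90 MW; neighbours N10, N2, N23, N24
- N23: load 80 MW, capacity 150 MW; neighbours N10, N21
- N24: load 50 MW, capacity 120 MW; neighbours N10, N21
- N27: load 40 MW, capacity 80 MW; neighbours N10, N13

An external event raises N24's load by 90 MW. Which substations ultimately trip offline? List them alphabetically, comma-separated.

N10, N2, N21, N23, N24

Round 1 — N24 at 140 > 120. N24 trips offline.
  N24 sheds 140 MW to N10, N21: 70 each.
    N10: 20+70 = 90 > 70
    N21: 40+70 = 110 > 90
Round 2 — N10, N21 trip offline.
  N10 sheds 90 MW to N13, N23, N27: 30 each.
    N13: 20+30 = 50 ≤ 60
    N23: 80+30 = 110 ≤ 150
    N27: 40+30 = 70 ≤ 80
  N21 sheds 110 MW to N2, N23: 55 each.
    N2: 10+55 = 65 > 60
    N23: 110+55 = 165 > 150
Round 3 — N2, N23 trip offline.
  N2 sheds 65 MW: no online neighbours, lost.
  N23 sheds 165 MW: no online neighbours, lost.
No further trips.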